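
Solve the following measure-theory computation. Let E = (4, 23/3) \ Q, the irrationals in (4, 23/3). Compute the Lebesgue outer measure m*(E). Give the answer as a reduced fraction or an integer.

The interval I = (4, 23/3) has m(I) = 23/3 - 4 = 11/3 (endpoints are measure-zero, so open/closed/half-open agree). Write I = (I cap Q) u (I \ Q). The rationals in I are countable, so m*(I cap Q) = 0 (cover each rational by intervals whose total length is arbitrarily small). By countable subadditivity m*(I) <= m*(I cap Q) + m*(I \ Q), hence m*(I \ Q) >= m(I) = 11/3. The reverse inequality m*(I \ Q) <= m*(I) = 11/3 is trivial since (I \ Q) is a subset of I. Therefore m*(I \ Q) = 11/3.

11/3


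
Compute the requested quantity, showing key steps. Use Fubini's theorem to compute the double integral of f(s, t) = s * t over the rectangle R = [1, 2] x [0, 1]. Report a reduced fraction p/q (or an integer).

f(s, t) is a tensor product of a function of s and a function of t, and both factors are bounded continuous (hence Lebesgue integrable) on the rectangle, so Fubini's theorem applies:
  integral_R f d(m x m) = (integral_a1^b1 s ds) * (integral_a2^b2 t dt).
Inner integral in s: integral_{1}^{2} s ds = (2^2 - 1^2)/2
  = 3/2.
Inner integral in t: integral_{0}^{1} t dt = (1^2 - 0^2)/2
  = 1/2.
Product: (3/2) * (1/2) = 3/4.

3/4


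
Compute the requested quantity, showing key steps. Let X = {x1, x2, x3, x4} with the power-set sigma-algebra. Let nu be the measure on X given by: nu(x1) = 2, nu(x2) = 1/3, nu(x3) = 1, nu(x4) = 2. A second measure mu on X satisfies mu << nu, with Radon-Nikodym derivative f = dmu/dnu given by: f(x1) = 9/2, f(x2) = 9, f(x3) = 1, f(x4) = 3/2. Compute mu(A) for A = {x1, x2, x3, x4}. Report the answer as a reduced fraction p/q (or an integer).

By the defining property of the Radon-Nikodym derivative, for every measurable set A,
  mu(A) = integral_A f dnu.
Since nu is a discrete measure concentrated on the atoms of X, the integral over A reduces to the sum
  mu(A) = sum_{x in A} f(x) * nu({x}).
Computing each term:
  x1: f(x1) * nu(x1) = 9/2 * 2 = 9.
  x2: f(x2) * nu(x2) = 9 * 1/3 = 3.
  x3: f(x3) * nu(x3) = 1 * 1 = 1.
  x4: f(x4) * nu(x4) = 3/2 * 2 = 3.
Summing: mu(A) = 9 + 3 + 1 + 3 = 16.

16


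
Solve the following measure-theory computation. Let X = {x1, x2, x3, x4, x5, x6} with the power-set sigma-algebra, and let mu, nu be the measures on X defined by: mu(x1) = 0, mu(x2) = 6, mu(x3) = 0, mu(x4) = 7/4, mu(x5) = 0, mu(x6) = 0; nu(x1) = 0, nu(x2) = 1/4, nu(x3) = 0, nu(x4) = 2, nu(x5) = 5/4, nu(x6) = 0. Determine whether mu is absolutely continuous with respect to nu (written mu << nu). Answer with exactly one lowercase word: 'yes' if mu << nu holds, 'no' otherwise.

mu << nu means: every nu-null measurable set is also mu-null; equivalently, for every atom x, if nu({x}) = 0 then mu({x}) = 0.
Checking each atom:
  x1: nu = 0, mu = 0 -> consistent with mu << nu.
  x2: nu = 1/4 > 0 -> no constraint.
  x3: nu = 0, mu = 0 -> consistent with mu << nu.
  x4: nu = 2 > 0 -> no constraint.
  x5: nu = 5/4 > 0 -> no constraint.
  x6: nu = 0, mu = 0 -> consistent with mu << nu.
No atom violates the condition. Therefore mu << nu.

yes


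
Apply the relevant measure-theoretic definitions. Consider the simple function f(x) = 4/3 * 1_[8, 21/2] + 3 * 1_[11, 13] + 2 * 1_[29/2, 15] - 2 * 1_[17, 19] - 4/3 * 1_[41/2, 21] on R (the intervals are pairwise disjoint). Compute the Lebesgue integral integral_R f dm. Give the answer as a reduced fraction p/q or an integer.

For a simple function f = sum_i c_i * 1_{A_i} with disjoint A_i,
  integral f dm = sum_i c_i * m(A_i).
Lengths of the A_i:
  m(A_1) = 21/2 - 8 = 5/2.
  m(A_2) = 13 - 11 = 2.
  m(A_3) = 15 - 29/2 = 1/2.
  m(A_4) = 19 - 17 = 2.
  m(A_5) = 21 - 41/2 = 1/2.
Contributions c_i * m(A_i):
  (4/3) * (5/2) = 10/3.
  (3) * (2) = 6.
  (2) * (1/2) = 1.
  (-2) * (2) = -4.
  (-4/3) * (1/2) = -2/3.
Total: 10/3 + 6 + 1 - 4 - 2/3 = 17/3.

17/3


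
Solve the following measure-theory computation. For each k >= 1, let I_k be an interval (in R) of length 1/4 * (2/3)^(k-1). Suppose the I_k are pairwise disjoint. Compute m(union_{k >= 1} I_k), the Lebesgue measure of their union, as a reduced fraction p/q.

By countable additivity of the Lebesgue measure on pairwise disjoint measurable sets,
  m(union_{k >= 1} I_k) = sum_{k >= 1} m(I_k) = sum_{k >= 1} a * r^(k-1),
  with a = 1/4 and r = 2/3.
Since 0 < r = 2/3 < 1, the geometric series converges:
  sum_{k >= 1} a * r^(k-1) = a / (1 - r).
  = 1/4 / (1 - 2/3)
  = 1/4 / (1/3)
  = 3/4.

3/4


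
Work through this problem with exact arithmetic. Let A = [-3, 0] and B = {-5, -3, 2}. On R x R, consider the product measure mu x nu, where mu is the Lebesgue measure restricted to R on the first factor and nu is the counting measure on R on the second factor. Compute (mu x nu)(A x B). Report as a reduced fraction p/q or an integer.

For a measurable rectangle A x B, the product measure satisfies
  (mu x nu)(A x B) = mu(A) * nu(B).
  mu(A) = 3.
  nu(B) = 3.
  (mu x nu)(A x B) = 3 * 3 = 9.

9


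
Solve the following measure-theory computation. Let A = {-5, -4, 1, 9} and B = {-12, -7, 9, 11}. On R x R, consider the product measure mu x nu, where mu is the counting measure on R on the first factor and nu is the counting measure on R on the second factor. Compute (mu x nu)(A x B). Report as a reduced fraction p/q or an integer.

For a measurable rectangle A x B, the product measure satisfies
  (mu x nu)(A x B) = mu(A) * nu(B).
  mu(A) = 4.
  nu(B) = 4.
  (mu x nu)(A x B) = 4 * 4 = 16.

16


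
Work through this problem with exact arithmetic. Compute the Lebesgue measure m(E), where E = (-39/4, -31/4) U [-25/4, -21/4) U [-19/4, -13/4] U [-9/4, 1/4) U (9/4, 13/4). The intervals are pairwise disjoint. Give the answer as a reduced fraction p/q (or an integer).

For pairwise disjoint intervals, m(union_i I_i) = sum_i m(I_i),
and m is invariant under swapping open/closed endpoints (single points have measure 0).
So m(E) = sum_i (b_i - a_i).
  I_1 has length -31/4 - (-39/4) = 2.
  I_2 has length -21/4 - (-25/4) = 1.
  I_3 has length -13/4 - (-19/4) = 3/2.
  I_4 has length 1/4 - (-9/4) = 5/2.
  I_5 has length 13/4 - 9/4 = 1.
Summing:
  m(E) = 2 + 1 + 3/2 + 5/2 + 1 = 8.

8


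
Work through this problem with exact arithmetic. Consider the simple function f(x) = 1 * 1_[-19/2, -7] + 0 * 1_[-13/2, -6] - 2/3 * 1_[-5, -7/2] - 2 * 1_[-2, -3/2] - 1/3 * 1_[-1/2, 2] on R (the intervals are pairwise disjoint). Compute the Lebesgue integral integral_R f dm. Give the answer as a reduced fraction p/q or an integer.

For a simple function f = sum_i c_i * 1_{A_i} with disjoint A_i,
  integral f dm = sum_i c_i * m(A_i).
Lengths of the A_i:
  m(A_1) = -7 - (-19/2) = 5/2.
  m(A_2) = -6 - (-13/2) = 1/2.
  m(A_3) = -7/2 - (-5) = 3/2.
  m(A_4) = -3/2 - (-2) = 1/2.
  m(A_5) = 2 - (-1/2) = 5/2.
Contributions c_i * m(A_i):
  (1) * (5/2) = 5/2.
  (0) * (1/2) = 0.
  (-2/3) * (3/2) = -1.
  (-2) * (1/2) = -1.
  (-1/3) * (5/2) = -5/6.
Total: 5/2 + 0 - 1 - 1 - 5/6 = -1/3.

-1/3


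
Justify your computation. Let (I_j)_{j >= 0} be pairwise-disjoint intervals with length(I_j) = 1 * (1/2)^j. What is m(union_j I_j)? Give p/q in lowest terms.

By countable additivity of the Lebesgue measure on pairwise disjoint measurable sets,
  m(union_{j >= 0} I_j) = sum_{j >= 0} m(I_j) = sum_{j >= 0} a * r^j,
  with a = 1 and r = 1/2.
Since 0 < r = 1/2 < 1, the geometric series converges:
  sum_{j >= 0} a * r^j = a / (1 - r).
  = 1 / (1 - 1/2)
  = 1 / (1/2)
  = 2.

2


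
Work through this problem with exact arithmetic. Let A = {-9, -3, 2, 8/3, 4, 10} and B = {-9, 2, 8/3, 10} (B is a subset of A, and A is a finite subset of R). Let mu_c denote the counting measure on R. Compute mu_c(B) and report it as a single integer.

Counting measure assigns mu_c(E) = |E| (number of elements) when E is finite.
B has 4 element(s), so mu_c(B) = 4.

4


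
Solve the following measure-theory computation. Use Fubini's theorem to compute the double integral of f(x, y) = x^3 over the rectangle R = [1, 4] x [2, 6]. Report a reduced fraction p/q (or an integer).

f(x, y) is a tensor product of a function of x and a function of y, and both factors are bounded continuous (hence Lebesgue integrable) on the rectangle, so Fubini's theorem applies:
  integral_R f d(m x m) = (integral_a1^b1 x^3 dx) * (integral_a2^b2 1 dy).
Inner integral in x: integral_{1}^{4} x^3 dx = (4^4 - 1^4)/4
  = 255/4.
Inner integral in y: integral_{2}^{6} 1 dy = (6^1 - 2^1)/1
  = 4.
Product: (255/4) * (4) = 255.

255


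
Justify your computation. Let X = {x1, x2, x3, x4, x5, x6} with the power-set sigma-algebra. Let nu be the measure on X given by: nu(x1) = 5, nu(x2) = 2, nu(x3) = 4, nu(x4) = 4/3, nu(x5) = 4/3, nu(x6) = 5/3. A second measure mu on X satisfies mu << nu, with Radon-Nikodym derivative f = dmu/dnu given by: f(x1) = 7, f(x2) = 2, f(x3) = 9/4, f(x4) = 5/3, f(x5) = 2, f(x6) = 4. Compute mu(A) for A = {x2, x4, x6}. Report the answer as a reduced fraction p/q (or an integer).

By the defining property of the Radon-Nikodym derivative, for every measurable set A,
  mu(A) = integral_A f dnu.
Since nu is a discrete measure concentrated on the atoms of X, the integral over A reduces to the sum
  mu(A) = sum_{x in A} f(x) * nu({x}).
Computing each term:
  x2: f(x2) * nu(x2) = 2 * 2 = 4.
  x4: f(x4) * nu(x4) = 5/3 * 4/3 = 20/9.
  x6: f(x6) * nu(x6) = 4 * 5/3 = 20/3.
Summing: mu(A) = 4 + 20/9 + 20/3 = 116/9.

116/9


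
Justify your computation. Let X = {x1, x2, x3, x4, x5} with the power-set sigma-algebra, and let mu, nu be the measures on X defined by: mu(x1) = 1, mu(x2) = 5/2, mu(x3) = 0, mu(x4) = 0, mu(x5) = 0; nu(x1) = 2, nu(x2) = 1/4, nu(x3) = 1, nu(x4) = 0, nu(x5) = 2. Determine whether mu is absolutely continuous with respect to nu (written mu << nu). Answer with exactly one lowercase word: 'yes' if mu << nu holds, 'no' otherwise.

mu << nu means: every nu-null measurable set is also mu-null; equivalently, for every atom x, if nu({x}) = 0 then mu({x}) = 0.
Checking each atom:
  x1: nu = 2 > 0 -> no constraint.
  x2: nu = 1/4 > 0 -> no constraint.
  x3: nu = 1 > 0 -> no constraint.
  x4: nu = 0, mu = 0 -> consistent with mu << nu.
  x5: nu = 2 > 0 -> no constraint.
No atom violates the condition. Therefore mu << nu.

yes


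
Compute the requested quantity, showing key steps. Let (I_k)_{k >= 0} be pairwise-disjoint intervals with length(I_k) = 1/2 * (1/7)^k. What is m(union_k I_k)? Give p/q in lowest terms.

By countable additivity of the Lebesgue measure on pairwise disjoint measurable sets,
  m(union_{k >= 0} I_k) = sum_{k >= 0} m(I_k) = sum_{k >= 0} a * r^k,
  with a = 1/2 and r = 1/7.
Since 0 < r = 1/7 < 1, the geometric series converges:
  sum_{k >= 0} a * r^k = a / (1 - r).
  = 1/2 / (1 - 1/7)
  = 1/2 / (6/7)
  = 7/12.

7/12


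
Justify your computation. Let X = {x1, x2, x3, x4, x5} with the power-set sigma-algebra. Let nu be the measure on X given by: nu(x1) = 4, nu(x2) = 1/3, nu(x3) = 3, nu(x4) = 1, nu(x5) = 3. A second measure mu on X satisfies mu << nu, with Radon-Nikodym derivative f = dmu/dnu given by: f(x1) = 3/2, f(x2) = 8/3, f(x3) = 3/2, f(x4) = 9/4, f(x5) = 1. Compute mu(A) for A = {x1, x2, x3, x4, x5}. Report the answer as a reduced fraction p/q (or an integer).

By the defining property of the Radon-Nikodym derivative, for every measurable set A,
  mu(A) = integral_A f dnu.
Since nu is a discrete measure concentrated on the atoms of X, the integral over A reduces to the sum
  mu(A) = sum_{x in A} f(x) * nu({x}).
Computing each term:
  x1: f(x1) * nu(x1) = 3/2 * 4 = 6.
  x2: f(x2) * nu(x2) = 8/3 * 1/3 = 8/9.
  x3: f(x3) * nu(x3) = 3/2 * 3 = 9/2.
  x4: f(x4) * nu(x4) = 9/4 * 1 = 9/4.
  x5: f(x5) * nu(x5) = 1 * 3 = 3.
Summing: mu(A) = 6 + 8/9 + 9/2 + 9/4 + 3 = 599/36.

599/36


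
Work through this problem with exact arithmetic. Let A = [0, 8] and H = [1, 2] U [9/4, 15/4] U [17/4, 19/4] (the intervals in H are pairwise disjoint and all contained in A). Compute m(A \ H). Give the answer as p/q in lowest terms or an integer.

The ambient interval has length m(A) = 8 - 0 = 8.
Since the holes are disjoint and sit inside A, by finite additivity
  m(H) = sum_i (b_i - a_i), and m(A \ H) = m(A) - m(H).
Computing the hole measures:
  m(H_1) = 2 - 1 = 1.
  m(H_2) = 15/4 - 9/4 = 3/2.
  m(H_3) = 19/4 - 17/4 = 1/2.
Summed: m(H) = 1 + 3/2 + 1/2 = 3.
So m(A \ H) = 8 - 3 = 5.

5


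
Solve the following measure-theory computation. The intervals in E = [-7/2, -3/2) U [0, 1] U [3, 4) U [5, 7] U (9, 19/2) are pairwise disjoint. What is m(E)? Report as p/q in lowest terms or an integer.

For pairwise disjoint intervals, m(union_i I_i) = sum_i m(I_i),
and m is invariant under swapping open/closed endpoints (single points have measure 0).
So m(E) = sum_i (b_i - a_i).
  I_1 has length -3/2 - (-7/2) = 2.
  I_2 has length 1 - 0 = 1.
  I_3 has length 4 - 3 = 1.
  I_4 has length 7 - 5 = 2.
  I_5 has length 19/2 - 9 = 1/2.
Summing:
  m(E) = 2 + 1 + 1 + 2 + 1/2 = 13/2.

13/2


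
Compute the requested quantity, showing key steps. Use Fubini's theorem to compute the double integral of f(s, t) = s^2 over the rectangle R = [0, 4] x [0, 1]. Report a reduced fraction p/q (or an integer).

f(s, t) is a tensor product of a function of s and a function of t, and both factors are bounded continuous (hence Lebesgue integrable) on the rectangle, so Fubini's theorem applies:
  integral_R f d(m x m) = (integral_a1^b1 s^2 ds) * (integral_a2^b2 1 dt).
Inner integral in s: integral_{0}^{4} s^2 ds = (4^3 - 0^3)/3
  = 64/3.
Inner integral in t: integral_{0}^{1} 1 dt = (1^1 - 0^1)/1
  = 1.
Product: (64/3) * (1) = 64/3.

64/3


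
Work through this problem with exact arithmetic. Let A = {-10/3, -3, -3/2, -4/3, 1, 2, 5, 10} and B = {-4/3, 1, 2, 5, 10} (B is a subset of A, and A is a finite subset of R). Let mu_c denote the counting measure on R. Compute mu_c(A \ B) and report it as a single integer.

Counting measure assigns mu_c(E) = |E| (number of elements) when E is finite. For B subset A, A \ B is the set of elements of A not in B, so |A \ B| = |A| - |B|.
|A| = 8, |B| = 5, so mu_c(A \ B) = 8 - 5 = 3.

3


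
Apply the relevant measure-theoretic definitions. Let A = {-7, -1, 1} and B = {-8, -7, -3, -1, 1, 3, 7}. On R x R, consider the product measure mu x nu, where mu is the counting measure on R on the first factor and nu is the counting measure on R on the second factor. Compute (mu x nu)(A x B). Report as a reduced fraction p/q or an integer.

For a measurable rectangle A x B, the product measure satisfies
  (mu x nu)(A x B) = mu(A) * nu(B).
  mu(A) = 3.
  nu(B) = 7.
  (mu x nu)(A x B) = 3 * 7 = 21.

21


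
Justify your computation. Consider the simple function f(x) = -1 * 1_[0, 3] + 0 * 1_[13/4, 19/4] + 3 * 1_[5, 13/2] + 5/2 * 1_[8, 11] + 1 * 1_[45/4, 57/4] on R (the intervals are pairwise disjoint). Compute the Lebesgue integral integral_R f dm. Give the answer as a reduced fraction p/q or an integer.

For a simple function f = sum_i c_i * 1_{A_i} with disjoint A_i,
  integral f dm = sum_i c_i * m(A_i).
Lengths of the A_i:
  m(A_1) = 3 - 0 = 3.
  m(A_2) = 19/4 - 13/4 = 3/2.
  m(A_3) = 13/2 - 5 = 3/2.
  m(A_4) = 11 - 8 = 3.
  m(A_5) = 57/4 - 45/4 = 3.
Contributions c_i * m(A_i):
  (-1) * (3) = -3.
  (0) * (3/2) = 0.
  (3) * (3/2) = 9/2.
  (5/2) * (3) = 15/2.
  (1) * (3) = 3.
Total: -3 + 0 + 9/2 + 15/2 + 3 = 12.

12


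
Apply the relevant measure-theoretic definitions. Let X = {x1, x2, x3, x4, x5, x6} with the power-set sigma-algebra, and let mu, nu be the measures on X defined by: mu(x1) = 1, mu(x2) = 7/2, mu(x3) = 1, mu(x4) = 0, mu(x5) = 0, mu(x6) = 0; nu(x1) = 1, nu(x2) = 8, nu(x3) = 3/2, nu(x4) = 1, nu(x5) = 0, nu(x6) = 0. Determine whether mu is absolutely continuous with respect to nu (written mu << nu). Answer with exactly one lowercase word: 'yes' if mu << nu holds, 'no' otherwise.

mu << nu means: every nu-null measurable set is also mu-null; equivalently, for every atom x, if nu({x}) = 0 then mu({x}) = 0.
Checking each atom:
  x1: nu = 1 > 0 -> no constraint.
  x2: nu = 8 > 0 -> no constraint.
  x3: nu = 3/2 > 0 -> no constraint.
  x4: nu = 1 > 0 -> no constraint.
  x5: nu = 0, mu = 0 -> consistent with mu << nu.
  x6: nu = 0, mu = 0 -> consistent with mu << nu.
No atom violates the condition. Therefore mu << nu.

yes


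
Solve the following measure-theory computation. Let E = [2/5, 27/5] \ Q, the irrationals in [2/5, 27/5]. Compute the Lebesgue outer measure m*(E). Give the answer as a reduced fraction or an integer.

The interval I = [2/5, 27/5] has m(I) = 27/5 - 2/5 = 5 (endpoints are measure-zero, so open/closed/half-open agree). Write I = (I cap Q) u (I \ Q). The rationals in I are countable, so m*(I cap Q) = 0 (cover each rational by intervals whose total length is arbitrarily small). By countable subadditivity m*(I) <= m*(I cap Q) + m*(I \ Q), hence m*(I \ Q) >= m(I) = 5. The reverse inequality m*(I \ Q) <= m*(I) = 5 is trivial since (I \ Q) is a subset of I. Therefore m*(I \ Q) = 5.

5


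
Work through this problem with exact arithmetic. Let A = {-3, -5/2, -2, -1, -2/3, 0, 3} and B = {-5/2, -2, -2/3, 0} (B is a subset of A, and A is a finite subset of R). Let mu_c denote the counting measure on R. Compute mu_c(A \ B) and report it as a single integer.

Counting measure assigns mu_c(E) = |E| (number of elements) when E is finite. For B subset A, A \ B is the set of elements of A not in B, so |A \ B| = |A| - |B|.
|A| = 7, |B| = 4, so mu_c(A \ B) = 7 - 4 = 3.

3


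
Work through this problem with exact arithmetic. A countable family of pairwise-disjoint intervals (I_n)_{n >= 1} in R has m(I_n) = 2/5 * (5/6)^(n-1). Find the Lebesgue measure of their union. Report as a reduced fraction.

By countable additivity of the Lebesgue measure on pairwise disjoint measurable sets,
  m(union_{n >= 1} I_n) = sum_{n >= 1} m(I_n) = sum_{n >= 1} a * r^(n-1),
  with a = 2/5 and r = 5/6.
Since 0 < r = 5/6 < 1, the geometric series converges:
  sum_{n >= 1} a * r^(n-1) = a / (1 - r).
  = 2/5 / (1 - 5/6)
  = 2/5 / (1/6)
  = 12/5.

12/5


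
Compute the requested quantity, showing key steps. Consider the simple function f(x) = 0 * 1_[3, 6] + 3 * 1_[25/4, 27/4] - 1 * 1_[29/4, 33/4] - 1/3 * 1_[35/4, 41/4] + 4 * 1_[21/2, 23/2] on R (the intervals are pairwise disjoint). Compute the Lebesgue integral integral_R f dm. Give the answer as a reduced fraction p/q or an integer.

For a simple function f = sum_i c_i * 1_{A_i} with disjoint A_i,
  integral f dm = sum_i c_i * m(A_i).
Lengths of the A_i:
  m(A_1) = 6 - 3 = 3.
  m(A_2) = 27/4 - 25/4 = 1/2.
  m(A_3) = 33/4 - 29/4 = 1.
  m(A_4) = 41/4 - 35/4 = 3/2.
  m(A_5) = 23/2 - 21/2 = 1.
Contributions c_i * m(A_i):
  (0) * (3) = 0.
  (3) * (1/2) = 3/2.
  (-1) * (1) = -1.
  (-1/3) * (3/2) = -1/2.
  (4) * (1) = 4.
Total: 0 + 3/2 - 1 - 1/2 + 4 = 4.

4


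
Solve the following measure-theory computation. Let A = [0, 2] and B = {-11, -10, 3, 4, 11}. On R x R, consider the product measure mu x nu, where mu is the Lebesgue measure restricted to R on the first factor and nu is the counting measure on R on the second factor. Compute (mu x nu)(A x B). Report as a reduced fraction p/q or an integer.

For a measurable rectangle A x B, the product measure satisfies
  (mu x nu)(A x B) = mu(A) * nu(B).
  mu(A) = 2.
  nu(B) = 5.
  (mu x nu)(A x B) = 2 * 5 = 10.

10


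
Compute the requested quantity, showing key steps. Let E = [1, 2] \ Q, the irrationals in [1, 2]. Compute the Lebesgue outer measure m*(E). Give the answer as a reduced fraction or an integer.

The interval I = [1, 2] has m(I) = 2 - 1 = 1 (endpoints are measure-zero, so open/closed/half-open agree). Write I = (I cap Q) u (I \ Q). The rationals in I are countable, so m*(I cap Q) = 0 (cover each rational by intervals whose total length is arbitrarily small). By countable subadditivity m*(I) <= m*(I cap Q) + m*(I \ Q), hence m*(I \ Q) >= m(I) = 1. The reverse inequality m*(I \ Q) <= m*(I) = 1 is trivial since (I \ Q) is a subset of I. Therefore m*(I \ Q) = 1.

1


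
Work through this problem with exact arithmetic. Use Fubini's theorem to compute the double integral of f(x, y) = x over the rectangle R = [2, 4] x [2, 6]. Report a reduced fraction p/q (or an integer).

f(x, y) is a tensor product of a function of x and a function of y, and both factors are bounded continuous (hence Lebesgue integrable) on the rectangle, so Fubini's theorem applies:
  integral_R f d(m x m) = (integral_a1^b1 x dx) * (integral_a2^b2 1 dy).
Inner integral in x: integral_{2}^{4} x dx = (4^2 - 2^2)/2
  = 6.
Inner integral in y: integral_{2}^{6} 1 dy = (6^1 - 2^1)/1
  = 4.
Product: (6) * (4) = 24.

24


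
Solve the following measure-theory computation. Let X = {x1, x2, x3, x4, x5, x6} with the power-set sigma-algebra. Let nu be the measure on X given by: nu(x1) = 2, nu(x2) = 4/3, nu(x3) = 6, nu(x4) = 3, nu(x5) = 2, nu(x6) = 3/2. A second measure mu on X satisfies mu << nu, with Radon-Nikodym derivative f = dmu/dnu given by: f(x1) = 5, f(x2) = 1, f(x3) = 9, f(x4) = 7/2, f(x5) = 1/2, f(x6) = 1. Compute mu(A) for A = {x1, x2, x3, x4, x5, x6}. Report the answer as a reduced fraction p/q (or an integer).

By the defining property of the Radon-Nikodym derivative, for every measurable set A,
  mu(A) = integral_A f dnu.
Since nu is a discrete measure concentrated on the atoms of X, the integral over A reduces to the sum
  mu(A) = sum_{x in A} f(x) * nu({x}).
Computing each term:
  x1: f(x1) * nu(x1) = 5 * 2 = 10.
  x2: f(x2) * nu(x2) = 1 * 4/3 = 4/3.
  x3: f(x3) * nu(x3) = 9 * 6 = 54.
  x4: f(x4) * nu(x4) = 7/2 * 3 = 21/2.
  x5: f(x5) * nu(x5) = 1/2 * 2 = 1.
  x6: f(x6) * nu(x6) = 1 * 3/2 = 3/2.
Summing: mu(A) = 10 + 4/3 + 54 + 21/2 + 1 + 3/2 = 235/3.

235/3


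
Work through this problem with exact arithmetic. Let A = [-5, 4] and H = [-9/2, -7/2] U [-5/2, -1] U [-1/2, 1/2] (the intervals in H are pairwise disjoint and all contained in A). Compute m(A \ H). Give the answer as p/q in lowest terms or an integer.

The ambient interval has length m(A) = 4 - (-5) = 9.
Since the holes are disjoint and sit inside A, by finite additivity
  m(H) = sum_i (b_i - a_i), and m(A \ H) = m(A) - m(H).
Computing the hole measures:
  m(H_1) = -7/2 - (-9/2) = 1.
  m(H_2) = -1 - (-5/2) = 3/2.
  m(H_3) = 1/2 - (-1/2) = 1.
Summed: m(H) = 1 + 3/2 + 1 = 7/2.
So m(A \ H) = 9 - 7/2 = 11/2.

11/2


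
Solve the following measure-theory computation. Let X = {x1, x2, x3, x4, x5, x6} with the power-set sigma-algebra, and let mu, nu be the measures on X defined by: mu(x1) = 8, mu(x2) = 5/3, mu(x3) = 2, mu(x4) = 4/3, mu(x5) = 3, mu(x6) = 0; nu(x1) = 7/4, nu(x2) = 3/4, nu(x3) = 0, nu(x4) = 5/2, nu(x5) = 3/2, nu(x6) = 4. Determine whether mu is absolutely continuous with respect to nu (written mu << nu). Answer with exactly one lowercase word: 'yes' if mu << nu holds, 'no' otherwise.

mu << nu means: every nu-null measurable set is also mu-null; equivalently, for every atom x, if nu({x}) = 0 then mu({x}) = 0.
Checking each atom:
  x1: nu = 7/4 > 0 -> no constraint.
  x2: nu = 3/4 > 0 -> no constraint.
  x3: nu = 0, mu = 2 > 0 -> violates mu << nu.
  x4: nu = 5/2 > 0 -> no constraint.
  x5: nu = 3/2 > 0 -> no constraint.
  x6: nu = 4 > 0 -> no constraint.
The atom(s) x3 violate the condition (nu = 0 but mu > 0). Therefore mu is NOT absolutely continuous w.r.t. nu.

no


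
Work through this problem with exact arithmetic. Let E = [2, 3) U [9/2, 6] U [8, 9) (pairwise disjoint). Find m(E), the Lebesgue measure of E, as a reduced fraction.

For pairwise disjoint intervals, m(union_i I_i) = sum_i m(I_i),
and m is invariant under swapping open/closed endpoints (single points have measure 0).
So m(E) = sum_i (b_i - a_i).
  I_1 has length 3 - 2 = 1.
  I_2 has length 6 - 9/2 = 3/2.
  I_3 has length 9 - 8 = 1.
Summing:
  m(E) = 1 + 3/2 + 1 = 7/2.

7/2


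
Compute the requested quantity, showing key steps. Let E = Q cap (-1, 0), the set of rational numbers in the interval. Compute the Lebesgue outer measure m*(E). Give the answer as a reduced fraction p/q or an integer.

The set Q cap (-1, 0) is countable (a subset of the countable set Q). Lebesgue outer measure of any countable set is 0: each singleton {q} has m*({q}) = 0, and by countable subadditivity m*(union_k {q_k}) <= sum_k m*({q_k}) = sum_k 0 = 0. The reverse inequality m*(E) >= 0 is automatic. So m*(Q cap (-1, 0)) = 0.

0


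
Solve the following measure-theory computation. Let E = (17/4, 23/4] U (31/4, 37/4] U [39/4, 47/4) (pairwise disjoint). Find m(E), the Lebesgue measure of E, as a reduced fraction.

For pairwise disjoint intervals, m(union_i I_i) = sum_i m(I_i),
and m is invariant under swapping open/closed endpoints (single points have measure 0).
So m(E) = sum_i (b_i - a_i).
  I_1 has length 23/4 - 17/4 = 3/2.
  I_2 has length 37/4 - 31/4 = 3/2.
  I_3 has length 47/4 - 39/4 = 2.
Summing:
  m(E) = 3/2 + 3/2 + 2 = 5.

5


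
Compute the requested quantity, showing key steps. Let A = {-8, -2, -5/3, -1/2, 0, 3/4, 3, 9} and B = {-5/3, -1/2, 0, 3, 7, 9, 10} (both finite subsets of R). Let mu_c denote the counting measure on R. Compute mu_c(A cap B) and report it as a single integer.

Counting measure on a finite set equals cardinality. mu_c(A cap B) = |A cap B| (elements appearing in both).
Enumerating the elements of A that also lie in B gives 5 element(s).
So mu_c(A cap B) = 5.

5


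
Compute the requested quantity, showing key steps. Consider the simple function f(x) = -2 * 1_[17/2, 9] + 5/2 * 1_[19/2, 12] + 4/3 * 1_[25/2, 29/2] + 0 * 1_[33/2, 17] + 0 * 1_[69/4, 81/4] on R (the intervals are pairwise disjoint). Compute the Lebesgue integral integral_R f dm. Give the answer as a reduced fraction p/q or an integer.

For a simple function f = sum_i c_i * 1_{A_i} with disjoint A_i,
  integral f dm = sum_i c_i * m(A_i).
Lengths of the A_i:
  m(A_1) = 9 - 17/2 = 1/2.
  m(A_2) = 12 - 19/2 = 5/2.
  m(A_3) = 29/2 - 25/2 = 2.
  m(A_4) = 17 - 33/2 = 1/2.
  m(A_5) = 81/4 - 69/4 = 3.
Contributions c_i * m(A_i):
  (-2) * (1/2) = -1.
  (5/2) * (5/2) = 25/4.
  (4/3) * (2) = 8/3.
  (0) * (1/2) = 0.
  (0) * (3) = 0.
Total: -1 + 25/4 + 8/3 + 0 + 0 = 95/12.

95/12


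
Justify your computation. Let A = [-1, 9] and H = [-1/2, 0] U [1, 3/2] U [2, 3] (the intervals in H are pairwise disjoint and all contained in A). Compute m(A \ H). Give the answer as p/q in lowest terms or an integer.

The ambient interval has length m(A) = 9 - (-1) = 10.
Since the holes are disjoint and sit inside A, by finite additivity
  m(H) = sum_i (b_i - a_i), and m(A \ H) = m(A) - m(H).
Computing the hole measures:
  m(H_1) = 0 - (-1/2) = 1/2.
  m(H_2) = 3/2 - 1 = 1/2.
  m(H_3) = 3 - 2 = 1.
Summed: m(H) = 1/2 + 1/2 + 1 = 2.
So m(A \ H) = 10 - 2 = 8.

8


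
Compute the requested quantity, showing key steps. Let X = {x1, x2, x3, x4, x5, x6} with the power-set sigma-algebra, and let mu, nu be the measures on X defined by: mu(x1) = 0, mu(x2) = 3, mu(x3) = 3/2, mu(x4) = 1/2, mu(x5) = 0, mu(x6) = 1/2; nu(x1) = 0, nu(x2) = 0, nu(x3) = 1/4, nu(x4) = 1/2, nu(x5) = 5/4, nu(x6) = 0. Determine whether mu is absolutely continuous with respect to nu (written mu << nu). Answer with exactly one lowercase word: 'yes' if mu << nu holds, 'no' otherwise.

mu << nu means: every nu-null measurable set is also mu-null; equivalently, for every atom x, if nu({x}) = 0 then mu({x}) = 0.
Checking each atom:
  x1: nu = 0, mu = 0 -> consistent with mu << nu.
  x2: nu = 0, mu = 3 > 0 -> violates mu << nu.
  x3: nu = 1/4 > 0 -> no constraint.
  x4: nu = 1/2 > 0 -> no constraint.
  x5: nu = 5/4 > 0 -> no constraint.
  x6: nu = 0, mu = 1/2 > 0 -> violates mu << nu.
The atom(s) x2, x6 violate the condition (nu = 0 but mu > 0). Therefore mu is NOT absolutely continuous w.r.t. nu.

no


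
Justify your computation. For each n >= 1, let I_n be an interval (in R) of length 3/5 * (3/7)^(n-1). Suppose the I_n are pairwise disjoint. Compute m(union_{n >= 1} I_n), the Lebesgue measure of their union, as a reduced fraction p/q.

By countable additivity of the Lebesgue measure on pairwise disjoint measurable sets,
  m(union_{n >= 1} I_n) = sum_{n >= 1} m(I_n) = sum_{n >= 1} a * r^(n-1),
  with a = 3/5 and r = 3/7.
Since 0 < r = 3/7 < 1, the geometric series converges:
  sum_{n >= 1} a * r^(n-1) = a / (1 - r).
  = 3/5 / (1 - 3/7)
  = 3/5 / (4/7)
  = 21/20.

21/20


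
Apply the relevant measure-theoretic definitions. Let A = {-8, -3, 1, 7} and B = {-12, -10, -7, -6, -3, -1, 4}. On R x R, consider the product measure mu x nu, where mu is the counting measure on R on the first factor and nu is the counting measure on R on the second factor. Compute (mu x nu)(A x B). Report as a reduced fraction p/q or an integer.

For a measurable rectangle A x B, the product measure satisfies
  (mu x nu)(A x B) = mu(A) * nu(B).
  mu(A) = 4.
  nu(B) = 7.
  (mu x nu)(A x B) = 4 * 7 = 28.

28


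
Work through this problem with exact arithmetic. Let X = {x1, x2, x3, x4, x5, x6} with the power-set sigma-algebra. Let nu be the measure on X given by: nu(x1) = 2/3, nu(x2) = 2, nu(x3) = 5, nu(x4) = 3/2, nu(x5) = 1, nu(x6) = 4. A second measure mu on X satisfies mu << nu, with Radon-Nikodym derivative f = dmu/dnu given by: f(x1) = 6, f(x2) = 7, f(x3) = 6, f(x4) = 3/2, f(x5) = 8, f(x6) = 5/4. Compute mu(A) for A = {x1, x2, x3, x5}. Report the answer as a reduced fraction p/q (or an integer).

By the defining property of the Radon-Nikodym derivative, for every measurable set A,
  mu(A) = integral_A f dnu.
Since nu is a discrete measure concentrated on the atoms of X, the integral over A reduces to the sum
  mu(A) = sum_{x in A} f(x) * nu({x}).
Computing each term:
  x1: f(x1) * nu(x1) = 6 * 2/3 = 4.
  x2: f(x2) * nu(x2) = 7 * 2 = 14.
  x3: f(x3) * nu(x3) = 6 * 5 = 30.
  x5: f(x5) * nu(x5) = 8 * 1 = 8.
Summing: mu(A) = 4 + 14 + 30 + 8 = 56.

56


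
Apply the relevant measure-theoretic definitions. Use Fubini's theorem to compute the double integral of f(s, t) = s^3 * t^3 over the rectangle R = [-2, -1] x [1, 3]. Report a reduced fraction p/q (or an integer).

f(s, t) is a tensor product of a function of s and a function of t, and both factors are bounded continuous (hence Lebesgue integrable) on the rectangle, so Fubini's theorem applies:
  integral_R f d(m x m) = (integral_a1^b1 s^3 ds) * (integral_a2^b2 t^3 dt).
Inner integral in s: integral_{-2}^{-1} s^3 ds = ((-1)^4 - (-2)^4)/4
  = -15/4.
Inner integral in t: integral_{1}^{3} t^3 dt = (3^4 - 1^4)/4
  = 20.
Product: (-15/4) * (20) = -75.

-75


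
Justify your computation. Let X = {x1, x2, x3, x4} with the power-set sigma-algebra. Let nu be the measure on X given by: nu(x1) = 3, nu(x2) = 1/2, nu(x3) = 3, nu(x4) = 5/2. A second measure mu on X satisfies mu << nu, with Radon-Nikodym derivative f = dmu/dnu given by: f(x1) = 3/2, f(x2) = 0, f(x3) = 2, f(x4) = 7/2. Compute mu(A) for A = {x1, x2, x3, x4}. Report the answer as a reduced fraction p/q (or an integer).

By the defining property of the Radon-Nikodym derivative, for every measurable set A,
  mu(A) = integral_A f dnu.
Since nu is a discrete measure concentrated on the atoms of X, the integral over A reduces to the sum
  mu(A) = sum_{x in A} f(x) * nu({x}).
Computing each term:
  x1: f(x1) * nu(x1) = 3/2 * 3 = 9/2.
  x2: f(x2) * nu(x2) = 0 * 1/2 = 0.
  x3: f(x3) * nu(x3) = 2 * 3 = 6.
  x4: f(x4) * nu(x4) = 7/2 * 5/2 = 35/4.
Summing: mu(A) = 9/2 + 0 + 6 + 35/4 = 77/4.

77/4


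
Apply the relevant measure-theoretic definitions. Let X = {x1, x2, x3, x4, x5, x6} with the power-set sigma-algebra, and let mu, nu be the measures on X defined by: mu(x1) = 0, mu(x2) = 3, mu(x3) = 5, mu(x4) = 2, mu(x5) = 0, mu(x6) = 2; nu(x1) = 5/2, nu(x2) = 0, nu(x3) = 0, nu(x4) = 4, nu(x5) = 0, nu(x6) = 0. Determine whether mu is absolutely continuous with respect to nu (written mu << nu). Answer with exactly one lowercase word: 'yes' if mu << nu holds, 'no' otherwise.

mu << nu means: every nu-null measurable set is also mu-null; equivalently, for every atom x, if nu({x}) = 0 then mu({x}) = 0.
Checking each atom:
  x1: nu = 5/2 > 0 -> no constraint.
  x2: nu = 0, mu = 3 > 0 -> violates mu << nu.
  x3: nu = 0, mu = 5 > 0 -> violates mu << nu.
  x4: nu = 4 > 0 -> no constraint.
  x5: nu = 0, mu = 0 -> consistent with mu << nu.
  x6: nu = 0, mu = 2 > 0 -> violates mu << nu.
The atom(s) x2, x3, x6 violate the condition (nu = 0 but mu > 0). Therefore mu is NOT absolutely continuous w.r.t. nu.

no


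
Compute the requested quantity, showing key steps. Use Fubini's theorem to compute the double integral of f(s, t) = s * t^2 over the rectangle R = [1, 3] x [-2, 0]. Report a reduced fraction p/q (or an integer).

f(s, t) is a tensor product of a function of s and a function of t, and both factors are bounded continuous (hence Lebesgue integrable) on the rectangle, so Fubini's theorem applies:
  integral_R f d(m x m) = (integral_a1^b1 s ds) * (integral_a2^b2 t^2 dt).
Inner integral in s: integral_{1}^{3} s ds = (3^2 - 1^2)/2
  = 4.
Inner integral in t: integral_{-2}^{0} t^2 dt = (0^3 - (-2)^3)/3
  = 8/3.
Product: (4) * (8/3) = 32/3.

32/3


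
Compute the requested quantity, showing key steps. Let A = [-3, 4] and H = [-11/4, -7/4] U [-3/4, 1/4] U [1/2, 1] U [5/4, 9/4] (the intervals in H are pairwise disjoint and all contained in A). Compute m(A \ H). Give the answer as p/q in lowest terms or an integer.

The ambient interval has length m(A) = 4 - (-3) = 7.
Since the holes are disjoint and sit inside A, by finite additivity
  m(H) = sum_i (b_i - a_i), and m(A \ H) = m(A) - m(H).
Computing the hole measures:
  m(H_1) = -7/4 - (-11/4) = 1.
  m(H_2) = 1/4 - (-3/4) = 1.
  m(H_3) = 1 - 1/2 = 1/2.
  m(H_4) = 9/4 - 5/4 = 1.
Summed: m(H) = 1 + 1 + 1/2 + 1 = 7/2.
So m(A \ H) = 7 - 7/2 = 7/2.

7/2


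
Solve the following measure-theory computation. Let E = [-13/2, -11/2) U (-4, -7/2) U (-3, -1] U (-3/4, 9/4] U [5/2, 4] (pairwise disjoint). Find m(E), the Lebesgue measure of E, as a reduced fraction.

For pairwise disjoint intervals, m(union_i I_i) = sum_i m(I_i),
and m is invariant under swapping open/closed endpoints (single points have measure 0).
So m(E) = sum_i (b_i - a_i).
  I_1 has length -11/2 - (-13/2) = 1.
  I_2 has length -7/2 - (-4) = 1/2.
  I_3 has length -1 - (-3) = 2.
  I_4 has length 9/4 - (-3/4) = 3.
  I_5 has length 4 - 5/2 = 3/2.
Summing:
  m(E) = 1 + 1/2 + 2 + 3 + 3/2 = 8.

8


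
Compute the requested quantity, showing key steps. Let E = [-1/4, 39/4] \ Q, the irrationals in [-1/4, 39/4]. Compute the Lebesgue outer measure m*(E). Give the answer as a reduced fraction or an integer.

The interval I = [-1/4, 39/4] has m(I) = 39/4 - (-1/4) = 10 (endpoints are measure-zero, so open/closed/half-open agree). Write I = (I cap Q) u (I \ Q). The rationals in I are countable, so m*(I cap Q) = 0 (cover each rational by intervals whose total length is arbitrarily small). By countable subadditivity m*(I) <= m*(I cap Q) + m*(I \ Q), hence m*(I \ Q) >= m(I) = 10. The reverse inequality m*(I \ Q) <= m*(I) = 10 is trivial since (I \ Q) is a subset of I. Therefore m*(I \ Q) = 10.

10


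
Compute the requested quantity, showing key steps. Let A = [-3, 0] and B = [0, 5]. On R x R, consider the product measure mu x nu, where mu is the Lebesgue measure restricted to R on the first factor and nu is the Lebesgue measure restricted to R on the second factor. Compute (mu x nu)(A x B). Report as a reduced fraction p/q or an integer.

For a measurable rectangle A x B, the product measure satisfies
  (mu x nu)(A x B) = mu(A) * nu(B).
  mu(A) = 3.
  nu(B) = 5.
  (mu x nu)(A x B) = 3 * 5 = 15.

15


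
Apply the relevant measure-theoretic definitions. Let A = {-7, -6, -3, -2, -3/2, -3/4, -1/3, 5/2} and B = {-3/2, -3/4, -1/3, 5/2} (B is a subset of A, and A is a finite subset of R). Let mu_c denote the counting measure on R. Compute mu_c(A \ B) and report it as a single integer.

Counting measure assigns mu_c(E) = |E| (number of elements) when E is finite. For B subset A, A \ B is the set of elements of A not in B, so |A \ B| = |A| - |B|.
|A| = 8, |B| = 4, so mu_c(A \ B) = 8 - 4 = 4.

4


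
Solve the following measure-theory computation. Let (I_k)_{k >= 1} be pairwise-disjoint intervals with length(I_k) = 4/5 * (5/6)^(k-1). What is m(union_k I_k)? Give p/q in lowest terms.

By countable additivity of the Lebesgue measure on pairwise disjoint measurable sets,
  m(union_{k >= 1} I_k) = sum_{k >= 1} m(I_k) = sum_{k >= 1} a * r^(k-1),
  with a = 4/5 and r = 5/6.
Since 0 < r = 5/6 < 1, the geometric series converges:
  sum_{k >= 1} a * r^(k-1) = a / (1 - r).
  = 4/5 / (1 - 5/6)
  = 4/5 / (1/6)
  = 24/5.

24/5


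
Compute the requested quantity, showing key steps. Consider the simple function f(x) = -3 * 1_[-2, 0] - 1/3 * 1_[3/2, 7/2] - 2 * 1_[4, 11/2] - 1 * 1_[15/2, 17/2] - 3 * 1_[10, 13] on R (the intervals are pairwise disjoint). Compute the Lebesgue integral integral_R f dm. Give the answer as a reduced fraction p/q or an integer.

For a simple function f = sum_i c_i * 1_{A_i} with disjoint A_i,
  integral f dm = sum_i c_i * m(A_i).
Lengths of the A_i:
  m(A_1) = 0 - (-2) = 2.
  m(A_2) = 7/2 - 3/2 = 2.
  m(A_3) = 11/2 - 4 = 3/2.
  m(A_4) = 17/2 - 15/2 = 1.
  m(A_5) = 13 - 10 = 3.
Contributions c_i * m(A_i):
  (-3) * (2) = -6.
  (-1/3) * (2) = -2/3.
  (-2) * (3/2) = -3.
  (-1) * (1) = -1.
  (-3) * (3) = -9.
Total: -6 - 2/3 - 3 - 1 - 9 = -59/3.

-59/3


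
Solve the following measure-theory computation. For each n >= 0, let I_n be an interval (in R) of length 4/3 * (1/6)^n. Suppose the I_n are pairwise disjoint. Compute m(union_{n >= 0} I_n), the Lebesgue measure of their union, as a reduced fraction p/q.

By countable additivity of the Lebesgue measure on pairwise disjoint measurable sets,
  m(union_{n >= 0} I_n) = sum_{n >= 0} m(I_n) = sum_{n >= 0} a * r^n,
  with a = 4/3 and r = 1/6.
Since 0 < r = 1/6 < 1, the geometric series converges:
  sum_{n >= 0} a * r^n = a / (1 - r).
  = 4/3 / (1 - 1/6)
  = 4/3 / (5/6)
  = 8/5.

8/5


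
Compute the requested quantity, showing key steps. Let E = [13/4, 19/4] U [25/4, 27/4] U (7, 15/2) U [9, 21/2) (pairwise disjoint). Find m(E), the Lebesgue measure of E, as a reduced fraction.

For pairwise disjoint intervals, m(union_i I_i) = sum_i m(I_i),
and m is invariant under swapping open/closed endpoints (single points have measure 0).
So m(E) = sum_i (b_i - a_i).
  I_1 has length 19/4 - 13/4 = 3/2.
  I_2 has length 27/4 - 25/4 = 1/2.
  I_3 has length 15/2 - 7 = 1/2.
  I_4 has length 21/2 - 9 = 3/2.
Summing:
  m(E) = 3/2 + 1/2 + 1/2 + 3/2 = 4.

4


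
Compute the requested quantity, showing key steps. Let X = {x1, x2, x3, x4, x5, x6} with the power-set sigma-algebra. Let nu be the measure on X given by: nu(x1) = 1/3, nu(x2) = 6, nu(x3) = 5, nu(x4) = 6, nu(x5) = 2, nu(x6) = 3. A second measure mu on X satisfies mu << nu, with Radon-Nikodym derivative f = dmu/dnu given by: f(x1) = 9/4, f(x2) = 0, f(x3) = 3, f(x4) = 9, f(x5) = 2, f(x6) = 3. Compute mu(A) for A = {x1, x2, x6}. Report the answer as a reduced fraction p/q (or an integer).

By the defining property of the Radon-Nikodym derivative, for every measurable set A,
  mu(A) = integral_A f dnu.
Since nu is a discrete measure concentrated on the atoms of X, the integral over A reduces to the sum
  mu(A) = sum_{x in A} f(x) * nu({x}).
Computing each term:
  x1: f(x1) * nu(x1) = 9/4 * 1/3 = 3/4.
  x2: f(x2) * nu(x2) = 0 * 6 = 0.
  x6: f(x6) * nu(x6) = 3 * 3 = 9.
Summing: mu(A) = 3/4 + 0 + 9 = 39/4.

39/4


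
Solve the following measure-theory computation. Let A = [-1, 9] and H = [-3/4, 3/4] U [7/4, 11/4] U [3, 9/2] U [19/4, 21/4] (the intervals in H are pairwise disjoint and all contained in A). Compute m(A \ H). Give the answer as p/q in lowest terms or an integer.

The ambient interval has length m(A) = 9 - (-1) = 10.
Since the holes are disjoint and sit inside A, by finite additivity
  m(H) = sum_i (b_i - a_i), and m(A \ H) = m(A) - m(H).
Computing the hole measures:
  m(H_1) = 3/4 - (-3/4) = 3/2.
  m(H_2) = 11/4 - 7/4 = 1.
  m(H_3) = 9/2 - 3 = 3/2.
  m(H_4) = 21/4 - 19/4 = 1/2.
Summed: m(H) = 3/2 + 1 + 3/2 + 1/2 = 9/2.
So m(A \ H) = 10 - 9/2 = 11/2.

11/2


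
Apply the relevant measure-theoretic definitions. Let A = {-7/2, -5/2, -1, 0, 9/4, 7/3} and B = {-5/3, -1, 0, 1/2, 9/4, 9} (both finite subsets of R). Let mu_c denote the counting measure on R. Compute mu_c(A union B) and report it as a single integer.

Counting measure on a finite set equals cardinality. By inclusion-exclusion, |A union B| = |A| + |B| - |A cap B|.
|A| = 6, |B| = 6, |A cap B| = 3.
So mu_c(A union B) = 6 + 6 - 3 = 9.

9
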